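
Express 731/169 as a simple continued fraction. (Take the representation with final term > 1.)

[4; 3, 13, 1, 3]

731 = 4×169 + 55
169 = 3×55 + 4
55 = 13×4 + 3
4 = 1×3 + 1
3 = 3×1 + 0  (stop)
So 731/169 = [4; 3, 13, 1, 3].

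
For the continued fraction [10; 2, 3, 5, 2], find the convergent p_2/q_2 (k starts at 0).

Using pₖ = aₖpₖ₋₁ + pₖ₋₂, qₖ = aₖqₖ₋₁ + qₖ₋₂ (with p₋₁=1, p₋₂=0, q₋₁=0, q₋₂=1):
  k=0: a=10, p=10, q=1
  k=1: a=2, p=21, q=2
  k=2: a=3, p=73, q=7

73/7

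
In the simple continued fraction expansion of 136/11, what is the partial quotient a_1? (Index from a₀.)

2

136 = 12·11 + 4   →  a_0 = 12
11 = 2·4 + 3   →  a_1 = 2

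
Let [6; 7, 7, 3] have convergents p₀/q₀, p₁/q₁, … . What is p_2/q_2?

307/50

Using pₖ = aₖpₖ₋₁ + pₖ₋₂, qₖ = aₖqₖ₋₁ + qₖ₋₂ (with p₋₁=1, p₋₂=0, q₋₁=0, q₋₂=1):
  k=0: a=6, p=6, q=1
  k=1: a=7, p=43, q=7
  k=2: a=7, p=307, q=50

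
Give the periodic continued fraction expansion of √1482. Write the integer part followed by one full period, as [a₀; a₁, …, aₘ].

a₀ = ⌊√1482⌋ = 38.

[38; 2, 76]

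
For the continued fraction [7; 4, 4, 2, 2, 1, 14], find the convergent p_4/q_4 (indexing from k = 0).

673/93

Using pₖ = aₖpₖ₋₁ + pₖ₋₂, qₖ = aₖqₖ₋₁ + qₖ₋₂ (with p₋₁=1, p₋₂=0, q₋₁=0, q₋₂=1):
  k=0: a=7, p=7, q=1
  k=1: a=4, p=29, q=4
  k=2: a=4, p=123, q=17
  k=3: a=2, p=275, q=38
  k=4: a=2, p=673, q=93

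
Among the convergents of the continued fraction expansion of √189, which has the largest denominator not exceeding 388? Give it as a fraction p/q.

4523/329

√189 = [13; 1, 2, 1, 26, …] (period length 4).
Convergents:
  p_0/q_0 = 13/1
  p_1/q_1 = 14/1
  p_2/q_2 = 41/3
  p_3/q_3 = 55/4
  p_4/q_4 = 1471/107
  p_5/q_5 = 1526/111
  p_6/q_6 = 4523/329
  p_7/q_7 = 6049/440
q_6 = 329 ≤ 388 < 440 = q_7, so the answer is 4523/329.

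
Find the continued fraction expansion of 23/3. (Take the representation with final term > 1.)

[7; 1, 2]

23 = 7*3 + 2
3 = 1*2 + 1
2 = 2*1 + 0  (stop)
So 23/3 = [7; 1, 2].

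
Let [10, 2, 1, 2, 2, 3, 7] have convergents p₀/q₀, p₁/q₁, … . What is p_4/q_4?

Using pₖ = aₖpₖ₋₁ + pₖ₋₂, qₖ = aₖqₖ₋₁ + qₖ₋₂ (with p₋₁=1, p₋₂=0, q₋₁=0, q₋₂=1):
  k=0: a=10, p=10, q=1
  k=1: a=2, p=21, q=2
  k=2: a=1, p=31, q=3
  k=3: a=2, p=83, q=8
  k=4: a=2, p=197, q=19

197/19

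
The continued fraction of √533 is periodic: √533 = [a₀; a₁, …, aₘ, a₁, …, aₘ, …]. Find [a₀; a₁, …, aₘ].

a₀ = ⌊√533⌋ = 23.
With m₀=0, d₀=1 and mₖ₊₁ = dₖaₖ − mₖ, dₖ₊₁ = (n − mₖ₊₁²)/dₖ, aₖ₊₁ = ⌊(a₀+mₖ₊₁)/dₖ₊₁⌋:
  k=1: m=23, d=4, a=11
  k=2: m=21, d=23, a=1
  k=3: m=2, d=23, a=1
  k=4: m=21, d=4, a=11
  k=5: m=23, d=1, a=46
d=1 and a=2a₀=46 at k=5, so the next step gives (m, d) = (23, 4) again — its k=1 value — and the period has length 5.

[23; 11, 1, 1, 11, 46]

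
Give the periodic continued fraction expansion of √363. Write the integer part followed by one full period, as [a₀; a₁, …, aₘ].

[19; 19, 38]

a₀ = ⌊√363⌋ = 19.
With m₀=0, d₀=1 and mₖ₊₁ = dₖaₖ − mₖ, dₖ₊₁ = (n − mₖ₊₁²)/dₖ, aₖ₊₁ = ⌊(a₀+mₖ₊₁)/dₖ₊₁⌋:
  k=1: m=19, d=2, a=19
  k=2: m=19, d=1, a=38
d=1 and a=2a₀=38 at k=2, so the next step gives (m, d) = (19, 2) again — its k=1 value — and the period has length 2.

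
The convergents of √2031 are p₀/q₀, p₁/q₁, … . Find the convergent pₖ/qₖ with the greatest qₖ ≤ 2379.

60885/1351

√2031 = [45; 15, 90, …] (period length 2).
Convergents:
  p_0/q_0 = 45/1
  p_1/q_1 = 676/15
  p_2/q_2 = 60885/1351
  p_3/q_3 = 913951/20280
q_2 = 1351 ≤ 2379 < 20280 = q_3, so the answer is 60885/1351.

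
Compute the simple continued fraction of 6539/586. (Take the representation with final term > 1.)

[11; 6, 3, 3, 9]

6539 = 11·586 + 93
586 = 6·93 + 28
93 = 3·28 + 9
28 = 3·9 + 1
9 = 9·1 + 0  (stop)
So 6539/586 = [11; 6, 3, 3, 9].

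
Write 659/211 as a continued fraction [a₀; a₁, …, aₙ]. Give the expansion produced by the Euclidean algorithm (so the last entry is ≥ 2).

659 = 3*211 + 26
211 = 8*26 + 3
26 = 8*3 + 2
3 = 1*2 + 1
2 = 2*1 + 0  (stop)
So 659/211 = [3; 8, 8, 1, 2].

[3; 8, 8, 1, 2]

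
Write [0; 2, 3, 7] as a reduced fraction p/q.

Using pₖ = aₖpₖ₋₁ + pₖ₋₂ and qₖ = aₖqₖ₋₁ + qₖ₋₂:
  k=0: a=0, p=0, q=1
  k=1: a=2, p=1, q=2
  k=2: a=3, p=3, q=7
  k=3: a=7, p=22, q=51

22/51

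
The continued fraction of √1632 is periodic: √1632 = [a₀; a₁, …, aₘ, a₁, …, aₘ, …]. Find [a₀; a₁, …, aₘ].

[40; 2, 1, 1, 19, 1, 1, 2, 80]

a₀ = ⌊√1632⌋ = 40.
With m₀=0, d₀=1 and mₖ₊₁ = dₖaₖ − mₖ, dₖ₊₁ = (n − mₖ₊₁²)/dₖ, aₖ₊₁ = ⌊(a₀+mₖ₊₁)/dₖ₊₁⌋:
  k=1: m=40, d=32, a=2
  k=2: m=24, d=33, a=1
  k=3: m=9, d=47, a=1
  k=4: m=38, d=4, a=19
  k=5: m=38, d=47, a=1
  k=6: m=9, d=33, a=1
  k=7: m=24, d=32, a=2
  k=8: m=40, d=1, a=80
d=1 and a=2a₀=80 at k=8, so the next step gives (m, d) = (40, 32) again — its k=1 value — and the period has length 8.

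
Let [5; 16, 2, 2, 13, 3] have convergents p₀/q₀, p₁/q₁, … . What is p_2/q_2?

167/33

Using pₖ = aₖpₖ₋₁ + pₖ₋₂, qₖ = aₖqₖ₋₁ + qₖ₋₂ (with p₋₁=1, p₋₂=0, q₋₁=0, q₋₂=1):
  k=0: a=5, p=5, q=1
  k=1: a=16, p=81, q=16
  k=2: a=2, p=167, q=33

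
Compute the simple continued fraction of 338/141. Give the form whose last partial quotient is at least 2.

[2; 2, 1, 1, 13, 2]

338 = 2×141 + 56
141 = 2×56 + 29
56 = 1×29 + 27
29 = 1×27 + 2
27 = 13×2 + 1
2 = 2×1 + 0  (stop)
So 338/141 = [2; 2, 1, 1, 13, 2].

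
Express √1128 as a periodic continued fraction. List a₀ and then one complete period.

a₀ = ⌊√1128⌋ = 33.

[33; 1, 1, 2, 2, 2, 1, 1, 66]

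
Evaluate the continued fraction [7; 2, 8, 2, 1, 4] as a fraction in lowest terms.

Fold from the inside: start with 4/1.
  1 + 1/4 = 5/4
  2 + 4/5 = 14/5
  8 + 5/14 = 117/14
  2 + 14/117 = 248/117
  7 + 117/248 = 1853/248

1853/248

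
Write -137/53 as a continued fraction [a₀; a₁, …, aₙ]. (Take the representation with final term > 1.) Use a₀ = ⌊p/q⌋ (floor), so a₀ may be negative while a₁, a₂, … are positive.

-137 = -3×53 + 22
53 = 2×22 + 9
22 = 2×9 + 4
9 = 2×4 + 1
4 = 4×1 + 0  (stop)
So -137/53 = [-3; 2, 2, 2, 4].

[-3; 2, 2, 2, 4]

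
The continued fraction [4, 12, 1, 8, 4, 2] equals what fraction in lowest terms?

4363/1070

Fold from the inside: start with 2/1.
  4 + 1/2 = 9/2
  8 + 2/9 = 74/9
  1 + 9/74 = 83/74
  12 + 74/83 = 1070/83
  4 + 83/1070 = 4363/1070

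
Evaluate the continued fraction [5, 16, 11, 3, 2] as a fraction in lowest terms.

6434/1271

Fold from the inside: start with 2/1.
  3 + 1/2 = 7/2
  11 + 2/7 = 79/7
  16 + 7/79 = 1271/79
  5 + 79/1271 = 6434/1271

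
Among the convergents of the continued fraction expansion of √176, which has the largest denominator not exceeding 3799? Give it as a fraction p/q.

√176 = [13; 3, 1, 3, 26, …] (period length 4).
Convergents:
  p_0/q_0 = 13/1
  p_1/q_1 = 40/3
  p_2/q_2 = 53/4
  p_3/q_3 = 199/15
  p_4/q_4 = 5227/394
  p_5/q_5 = 15880/1197
  p_6/q_6 = 21107/1591
  p_7/q_7 = 79201/5970
q_6 = 1591 ≤ 3799 < 5970 = q_7, so the answer is 21107/1591.

21107/1591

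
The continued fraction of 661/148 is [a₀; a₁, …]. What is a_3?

661 = 4·148 + 69   →  a_0 = 4
148 = 2·69 + 10   →  a_1 = 2
69 = 6·10 + 9   →  a_2 = 6
10 = 1·9 + 1   →  a_3 = 1

1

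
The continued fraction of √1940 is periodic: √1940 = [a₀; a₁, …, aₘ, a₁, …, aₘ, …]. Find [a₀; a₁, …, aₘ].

a₀ = ⌊√1940⌋ = 44.
With m₀=0, d₀=1 and mₖ₊₁ = dₖaₖ − mₖ, dₖ₊₁ = (n − mₖ₊₁²)/dₖ, aₖ₊₁ = ⌊(a₀+mₖ₊₁)/dₖ₊₁⌋:
  k=1: m=44, d=4, a=22
  k=2: m=44, d=1, a=88
d=1 and a=2a₀=88 at k=2, so the next step gives (m, d) = (44, 4) again — its k=1 value — and the period has length 2.

[44; 22, 88]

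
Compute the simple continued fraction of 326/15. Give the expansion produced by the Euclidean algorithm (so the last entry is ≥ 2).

[21; 1, 2, 1, 3]

326 = 21*15 + 11
15 = 1*11 + 4
11 = 2*4 + 3
4 = 1*3 + 1
3 = 3*1 + 0  (stop)
So 326/15 = [21; 1, 2, 1, 3].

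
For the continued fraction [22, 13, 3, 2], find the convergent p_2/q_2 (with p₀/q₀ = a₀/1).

Using pₖ = aₖpₖ₋₁ + pₖ₋₂, qₖ = aₖqₖ₋₁ + qₖ₋₂ (with p₋₁=1, p₋₂=0, q₋₁=0, q₋₂=1):
  k=0: a=22, p=22, q=1
  k=1: a=13, p=287, q=13
  k=2: a=3, p=883, q=40

883/40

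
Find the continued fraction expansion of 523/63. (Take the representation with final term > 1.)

[8; 3, 3, 6]

523 = 8×63 + 19
63 = 3×19 + 6
19 = 3×6 + 1
6 = 6×1 + 0  (stop)
So 523/63 = [8; 3, 3, 6].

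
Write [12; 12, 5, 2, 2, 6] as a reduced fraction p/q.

25469/2108

Fold from the inside: start with 6/1.
  2 + 1/6 = 13/6
  2 + 6/13 = 32/13
  5 + 13/32 = 173/32
  12 + 32/173 = 2108/173
  12 + 173/2108 = 25469/2108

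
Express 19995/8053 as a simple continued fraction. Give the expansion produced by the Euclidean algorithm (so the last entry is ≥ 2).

19995 = 2×8053 + 3889
8053 = 2×3889 + 275
3889 = 14×275 + 39
275 = 7×39 + 2
39 = 19×2 + 1
2 = 2×1 + 0  (stop)
So 19995/8053 = [2; 2, 14, 7, 19, 2].

[2; 2, 14, 7, 19, 2]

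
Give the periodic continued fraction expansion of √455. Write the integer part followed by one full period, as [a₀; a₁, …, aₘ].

a₀ = ⌊√455⌋ = 21.

[21; 3, 42]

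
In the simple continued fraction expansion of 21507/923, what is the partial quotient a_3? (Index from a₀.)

21507 = 23·923 + 278   →  a_0 = 23
923 = 3·278 + 89   →  a_1 = 3
278 = 3·89 + 11   →  a_2 = 3
89 = 8·11 + 1   →  a_3 = 8

8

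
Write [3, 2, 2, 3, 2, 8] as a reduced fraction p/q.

Fold from the inside: start with 8/1.
  2 + 1/8 = 17/8
  3 + 8/17 = 59/17
  2 + 17/59 = 135/59
  2 + 59/135 = 329/135
  3 + 135/329 = 1122/329

1122/329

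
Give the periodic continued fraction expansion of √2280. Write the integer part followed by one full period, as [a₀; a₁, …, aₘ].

[47; 1, 2, 1, 94]

a₀ = ⌊√2280⌋ = 47.
With m₀=0, d₀=1 and mₖ₊₁ = dₖaₖ − mₖ, dₖ₊₁ = (n − mₖ₊₁²)/dₖ, aₖ₊₁ = ⌊(a₀+mₖ₊₁)/dₖ₊₁⌋:
  k=1: m=47, d=71, a=1
  k=2: m=24, d=24, a=2
  k=3: m=24, d=71, a=1
  k=4: m=47, d=1, a=94
d=1 and a=2a₀=94 at k=4, so the next step gives (m, d) = (47, 71) again — its k=1 value — and the period has length 4.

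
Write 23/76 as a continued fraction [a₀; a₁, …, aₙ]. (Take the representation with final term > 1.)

[0; 3, 3, 3, 2]

23 = 0×76 + 23
76 = 3×23 + 7
23 = 3×7 + 2
7 = 3×2 + 1
2 = 2×1 + 0  (stop)
So 23/76 = [0; 3, 3, 3, 2].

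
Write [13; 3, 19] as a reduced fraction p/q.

Fold from the inside: start with 19/1.
  3 + 1/19 = 58/19
  13 + 19/58 = 773/58

773/58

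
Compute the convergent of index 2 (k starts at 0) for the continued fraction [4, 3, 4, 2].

Using pₖ = aₖpₖ₋₁ + pₖ₋₂, qₖ = aₖqₖ₋₁ + qₖ₋₂ (with p₋₁=1, p₋₂=0, q₋₁=0, q₋₂=1):
  k=0: a=4, p=4, q=1
  k=1: a=3, p=13, q=3
  k=2: a=4, p=56, q=13

56/13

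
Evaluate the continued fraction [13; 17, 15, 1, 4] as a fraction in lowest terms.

17603/1348

Using pₖ = aₖpₖ₋₁ + pₖ₋₂ and qₖ = aₖqₖ₋₁ + qₖ₋₂:
  k=0: a=13, p=13, q=1
  k=1: a=17, p=222, q=17
  k=2: a=15, p=3343, q=256
  k=3: a=1, p=3565, q=273
  k=4: a=4, p=17603, q=1348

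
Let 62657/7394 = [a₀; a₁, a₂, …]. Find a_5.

62657 = 8·7394 + 3505   →  a_0 = 8
7394 = 2·3505 + 384   →  a_1 = 2
3505 = 9·384 + 49   →  a_2 = 9
384 = 7·49 + 41   →  a_3 = 7
49 = 1·41 + 8   →  a_4 = 1
41 = 5·8 + 1   →  a_5 = 5

5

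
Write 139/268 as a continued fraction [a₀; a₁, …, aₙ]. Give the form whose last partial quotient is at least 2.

[0; 1, 1, 12, 1, 9]

139 = 0*268 + 139
268 = 1*139 + 129
139 = 1*129 + 10
129 = 12*10 + 9
10 = 1*9 + 1
9 = 9*1 + 0  (stop)
So 139/268 = [0; 1, 1, 12, 1, 9].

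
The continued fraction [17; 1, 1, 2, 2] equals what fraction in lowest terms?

Fold from the inside: start with 2/1.
  2 + 1/2 = 5/2
  1 + 2/5 = 7/5
  1 + 5/7 = 12/7
  17 + 7/12 = 211/12

211/12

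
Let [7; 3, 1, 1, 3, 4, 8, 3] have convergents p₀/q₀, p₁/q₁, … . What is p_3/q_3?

51/7

Using pₖ = aₖpₖ₋₁ + pₖ₋₂, qₖ = aₖqₖ₋₁ + qₖ₋₂ (with p₋₁=1, p₋₂=0, q₋₁=0, q₋₂=1):
  k=0: a=7, p=7, q=1
  k=1: a=3, p=22, q=3
  k=2: a=1, p=29, q=4
  k=3: a=1, p=51, q=7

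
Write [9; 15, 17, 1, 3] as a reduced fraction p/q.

Using pₖ = aₖpₖ₋₁ + pₖ₋₂ and qₖ = aₖqₖ₋₁ + qₖ₋₂:
  k=0: a=9, p=9, q=1
  k=1: a=15, p=136, q=15
  k=2: a=17, p=2321, q=256
  k=3: a=1, p=2457, q=271
  k=4: a=3, p=9692, q=1069

9692/1069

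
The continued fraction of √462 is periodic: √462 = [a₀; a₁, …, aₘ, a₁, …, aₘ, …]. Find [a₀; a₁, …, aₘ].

a₀ = ⌊√462⌋ = 21.
With m₀=0, d₀=1 and mₖ₊₁ = dₖaₖ − mₖ, dₖ₊₁ = (n − mₖ₊₁²)/dₖ, aₖ₊₁ = ⌊(a₀+mₖ₊₁)/dₖ₊₁⌋:
  k=1: m=21, d=21, a=2
  k=2: m=21, d=1, a=42
d=1 and a=2a₀=42 at k=2, so the next step gives (m, d) = (21, 21) again — its k=1 value — and the period has length 2.

[21; 2, 42]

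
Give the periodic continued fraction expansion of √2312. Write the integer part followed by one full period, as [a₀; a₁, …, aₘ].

a₀ = ⌊√2312⌋ = 48.
With m₀=0, d₀=1 and mₖ₊₁ = dₖaₖ − mₖ, dₖ₊₁ = (n − mₖ₊₁²)/dₖ, aₖ₊₁ = ⌊(a₀+mₖ₊₁)/dₖ₊₁⌋:
  k=1: m=48, d=8, a=12
  k=2: m=48, d=1, a=96
d=1 and a=2a₀=96 at k=2, so the next step gives (m, d) = (48, 8) again — its k=1 value — and the period has length 2.

[48; 12, 96]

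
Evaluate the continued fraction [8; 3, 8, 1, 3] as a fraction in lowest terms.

Using pₖ = aₖpₖ₋₁ + pₖ₋₂ and qₖ = aₖqₖ₋₁ + qₖ₋₂:
  k=0: a=8, p=8, q=1
  k=1: a=3, p=25, q=3
  k=2: a=8, p=208, q=25
  k=3: a=1, p=233, q=28
  k=4: a=3, p=907, q=109

907/109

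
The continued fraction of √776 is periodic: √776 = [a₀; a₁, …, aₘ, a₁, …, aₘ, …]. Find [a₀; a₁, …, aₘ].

[27; 1, 5, 1, 54]

a₀ = ⌊√776⌋ = 27.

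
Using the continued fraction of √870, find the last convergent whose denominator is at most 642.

6961/236

√870 = [29; 2, 58, …] (period length 2).
Convergents:
  p_0/q_0 = 29/1
  p_1/q_1 = 59/2
  p_2/q_2 = 3451/117
  p_3/q_3 = 6961/236
  p_4/q_4 = 407189/13805
q_3 = 236 ≤ 642 < 13805 = q_4, so the answer is 6961/236.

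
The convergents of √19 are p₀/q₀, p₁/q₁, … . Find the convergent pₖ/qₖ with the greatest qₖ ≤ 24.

√19 = [4; 2, 1, 3, 1, 2, 8, …] (period length 6).
Convergents:
  p_0/q_0 = 4/1
  p_1/q_1 = 9/2
  p_2/q_2 = 13/3
  p_3/q_3 = 48/11
  p_4/q_4 = 61/14
  p_5/q_5 = 170/39
q_4 = 14 ≤ 24 < 39 = q_5, so the answer is 61/14.

61/14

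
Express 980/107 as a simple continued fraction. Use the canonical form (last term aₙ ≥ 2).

[9; 6, 3, 2, 2]

980 = 9*107 + 17
107 = 6*17 + 5
17 = 3*5 + 2
5 = 2*2 + 1
2 = 2*1 + 0  (stop)
So 980/107 = [9; 6, 3, 2, 2].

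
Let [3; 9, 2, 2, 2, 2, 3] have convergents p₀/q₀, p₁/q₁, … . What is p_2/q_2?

59/19

Using pₖ = aₖpₖ₋₁ + pₖ₋₂, qₖ = aₖqₖ₋₁ + qₖ₋₂ (with p₋₁=1, p₋₂=0, q₋₁=0, q₋₂=1):
  k=0: a=3, p=3, q=1
  k=1: a=9, p=28, q=9
  k=2: a=2, p=59, q=19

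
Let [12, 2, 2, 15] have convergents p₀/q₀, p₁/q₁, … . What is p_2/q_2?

Using pₖ = aₖpₖ₋₁ + pₖ₋₂, qₖ = aₖqₖ₋₁ + qₖ₋₂ (with p₋₁=1, p₋₂=0, q₋₁=0, q₋₂=1):
  k=0: a=12, p=12, q=1
  k=1: a=2, p=25, q=2
  k=2: a=2, p=62, q=5

62/5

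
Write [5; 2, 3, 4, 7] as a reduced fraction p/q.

1179/217

Using pₖ = aₖpₖ₋₁ + pₖ₋₂ and qₖ = aₖqₖ₋₁ + qₖ₋₂:
  k=0: a=5, p=5, q=1
  k=1: a=2, p=11, q=2
  k=2: a=3, p=38, q=7
  k=3: a=4, p=163, q=30
  k=4: a=7, p=1179, q=217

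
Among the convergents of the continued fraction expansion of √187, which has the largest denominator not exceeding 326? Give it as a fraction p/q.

√187 = [13; 1, 2, 13, 2, 1, 26, …] (period length 6).
Convergents:
  p_0/q_0 = 13/1
  p_1/q_1 = 14/1
  p_2/q_2 = 41/3
  p_3/q_3 = 547/40
  p_4/q_4 = 1135/83
  p_5/q_5 = 1682/123
  p_6/q_6 = 44867/3281
q_5 = 123 ≤ 326 < 3281 = q_6, so the answer is 1682/123.

1682/123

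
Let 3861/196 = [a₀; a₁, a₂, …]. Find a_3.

3

3861 = 19·196 + 137   →  a_0 = 19
196 = 1·137 + 59   →  a_1 = 1
137 = 2·59 + 19   →  a_2 = 2
59 = 3·19 + 2   →  a_3 = 3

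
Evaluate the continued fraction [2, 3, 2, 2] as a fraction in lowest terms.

39/17

Using pₖ = aₖpₖ₋₁ + pₖ₋₂ and qₖ = aₖqₖ₋₁ + qₖ₋₂:
  k=0: a=2, p=2, q=1
  k=1: a=3, p=7, q=3
  k=2: a=2, p=16, q=7
  k=3: a=2, p=39, q=17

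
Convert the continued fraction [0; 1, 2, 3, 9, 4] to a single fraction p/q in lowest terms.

267/382

Using pₖ = aₖpₖ₋₁ + pₖ₋₂ and qₖ = aₖqₖ₋₁ + qₖ₋₂:
  k=0: a=0, p=0, q=1
  k=1: a=1, p=1, q=1
  k=2: a=2, p=2, q=3
  k=3: a=3, p=7, q=10
  k=4: a=9, p=65, q=93
  k=5: a=4, p=267, q=382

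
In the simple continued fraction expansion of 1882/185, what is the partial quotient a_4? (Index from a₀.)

1882 = 10·185 + 32   →  a_0 = 10
185 = 5·32 + 25   →  a_1 = 5
32 = 1·25 + 7   →  a_2 = 1
25 = 3·7 + 4   →  a_3 = 3
7 = 1·4 + 3   →  a_4 = 1

1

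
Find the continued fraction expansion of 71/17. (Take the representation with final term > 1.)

[4; 5, 1, 2]

71 = 4·17 + 3
17 = 5·3 + 2
3 = 1·2 + 1
2 = 2·1 + 0  (stop)
So 71/17 = [4; 5, 1, 2].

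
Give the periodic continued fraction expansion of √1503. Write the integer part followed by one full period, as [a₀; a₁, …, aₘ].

a₀ = ⌊√1503⌋ = 38.
With m₀=0, d₀=1 and mₖ₊₁ = dₖaₖ − mₖ, dₖ₊₁ = (n − mₖ₊₁²)/dₖ, aₖ₊₁ = ⌊(a₀+mₖ₊₁)/dₖ₊₁⌋:
  k=1: m=38, d=59, a=1
  k=2: m=21, d=18, a=3
  k=3: m=33, d=23, a=3
  k=4: m=36, d=9, a=8
  k=5: m=36, d=23, a=3
  k=6: m=33, d=18, a=3
  k=7: m=21, d=59, a=1
  k=8: m=38, d=1, a=76
d=1 and a=2a₀=76 at k=8, so the next step gives (m, d) = (38, 59) again — its k=1 value — and the period has length 8.

[38; 1, 3, 3, 8, 3, 3, 1, 76]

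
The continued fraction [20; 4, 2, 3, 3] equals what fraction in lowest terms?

Fold from the inside: start with 3/1.
  3 + 1/3 = 10/3
  2 + 3/10 = 23/10
  4 + 10/23 = 102/23
  20 + 23/102 = 2063/102

2063/102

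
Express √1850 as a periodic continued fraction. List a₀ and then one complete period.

[43; 86]

a₀ = ⌊√1850⌋ = 43.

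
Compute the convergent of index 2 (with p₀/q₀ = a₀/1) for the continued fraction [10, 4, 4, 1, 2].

Using pₖ = aₖpₖ₋₁ + pₖ₋₂, qₖ = aₖqₖ₋₁ + qₖ₋₂ (with p₋₁=1, p₋₂=0, q₋₁=0, q₋₂=1):
  k=0: a=10, p=10, q=1
  k=1: a=4, p=41, q=4
  k=2: a=4, p=174, q=17

174/17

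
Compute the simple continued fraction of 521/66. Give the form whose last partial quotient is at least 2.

521 = 7*66 + 59
66 = 1*59 + 7
59 = 8*7 + 3
7 = 2*3 + 1
3 = 3*1 + 0  (stop)
So 521/66 = [7; 1, 8, 2, 3].

[7; 1, 8, 2, 3]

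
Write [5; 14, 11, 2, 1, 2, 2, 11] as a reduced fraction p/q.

176242/34755

Fold from the inside: start with 11/1.
  2 + 1/11 = 23/11
  2 + 11/23 = 57/23
  1 + 23/57 = 80/57
  2 + 57/80 = 217/80
  11 + 80/217 = 2467/217
  14 + 217/2467 = 34755/2467
  5 + 2467/34755 = 176242/34755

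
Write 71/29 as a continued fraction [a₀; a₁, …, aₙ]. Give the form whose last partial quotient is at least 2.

71 = 2·29 + 13
29 = 2·13 + 3
13 = 4·3 + 1
3 = 3·1 + 0  (stop)
So 71/29 = [2; 2, 4, 3].

[2; 2, 4, 3]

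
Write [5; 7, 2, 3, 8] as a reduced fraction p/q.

2213/431

Fold from the inside: start with 8/1.
  3 + 1/8 = 25/8
  2 + 8/25 = 58/25
  7 + 25/58 = 431/58
  5 + 58/431 = 2213/431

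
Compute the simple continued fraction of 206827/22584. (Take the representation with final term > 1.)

[9; 6, 3, 11, 1, 15, 6]

206827 = 9*22584 + 3571
22584 = 6*3571 + 1158
3571 = 3*1158 + 97
1158 = 11*97 + 91
97 = 1*91 + 6
91 = 15*6 + 1
6 = 6*1 + 0  (stop)
So 206827/22584 = [9; 6, 3, 11, 1, 15, 6].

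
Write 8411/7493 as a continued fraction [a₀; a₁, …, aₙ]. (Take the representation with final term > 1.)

8411 = 1*7493 + 918
7493 = 8*918 + 149
918 = 6*149 + 24
149 = 6*24 + 5
24 = 4*5 + 4
5 = 1*4 + 1
4 = 4*1 + 0  (stop)
So 8411/7493 = [1; 8, 6, 6, 4, 1, 4].

[1; 8, 6, 6, 4, 1, 4]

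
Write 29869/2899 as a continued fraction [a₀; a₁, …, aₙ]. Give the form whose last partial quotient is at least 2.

29869 = 10*2899 + 879
2899 = 3*879 + 262
879 = 3*262 + 93
262 = 2*93 + 76
93 = 1*76 + 17
76 = 4*17 + 8
17 = 2*8 + 1
8 = 8*1 + 0  (stop)
So 29869/2899 = [10; 3, 3, 2, 1, 4, 2, 8].

[10; 3, 3, 2, 1, 4, 2, 8]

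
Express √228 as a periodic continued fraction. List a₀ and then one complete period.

a₀ = ⌊√228⌋ = 15.
With m₀=0, d₀=1 and mₖ₊₁ = dₖaₖ − mₖ, dₖ₊₁ = (n − mₖ₊₁²)/dₖ, aₖ₊₁ = ⌊(a₀+mₖ₊₁)/dₖ₊₁⌋:
  k=1: m=15, d=3, a=10
  k=2: m=15, d=1, a=30
d=1 and a=2a₀=30 at k=2, so the next step gives (m, d) = (15, 3) again — its k=1 value — and the period has length 2.

[15; 10, 30]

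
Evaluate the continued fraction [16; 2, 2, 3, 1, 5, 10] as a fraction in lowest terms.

21201/1292

Using pₖ = aₖpₖ₋₁ + pₖ₋₂ and qₖ = aₖqₖ₋₁ + qₖ₋₂:
  k=0: a=16, p=16, q=1
  k=1: a=2, p=33, q=2
  k=2: a=2, p=82, q=5
  k=3: a=3, p=279, q=17
  k=4: a=1, p=361, q=22
  k=5: a=5, p=2084, q=127
  k=6: a=10, p=21201, q=1292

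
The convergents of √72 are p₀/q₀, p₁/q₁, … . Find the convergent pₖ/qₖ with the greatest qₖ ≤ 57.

280/33

√72 = [8; 2, 16, …] (period length 2).
Convergents:
  p_0/q_0 = 8/1
  p_1/q_1 = 17/2
  p_2/q_2 = 280/33
  p_3/q_3 = 577/68
q_2 = 33 ≤ 57 < 68 = q_3, so the answer is 280/33.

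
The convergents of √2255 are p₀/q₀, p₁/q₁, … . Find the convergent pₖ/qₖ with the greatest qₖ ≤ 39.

1757/37

√2255 = [47; 2, 18, 2, 94, …] (period length 4).
Convergents:
  p_0/q_0 = 47/1
  p_1/q_1 = 95/2
  p_2/q_2 = 1757/37
  p_3/q_3 = 3609/76
q_2 = 37 ≤ 39 < 76 = q_3, so the answer is 1757/37.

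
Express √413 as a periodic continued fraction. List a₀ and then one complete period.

[20; 3, 9, 1, 4, 1, 9, 3, 40]

a₀ = ⌊√413⌋ = 20.
With m₀=0, d₀=1 and mₖ₊₁ = dₖaₖ − mₖ, dₖ₊₁ = (n − mₖ₊₁²)/dₖ, aₖ₊₁ = ⌊(a₀+mₖ₊₁)/dₖ₊₁⌋:
  k=1: m=20, d=13, a=3
  k=2: m=19, d=4, a=9
  k=3: m=17, d=31, a=1
  k=4: m=14, d=7, a=4
  k=5: m=14, d=31, a=1
  k=6: m=17, d=4, a=9
  k=7: m=19, d=13, a=3
  k=8: m=20, d=1, a=40
d=1 and a=2a₀=40 at k=8, so the next step gives (m, d) = (20, 13) again — its k=1 value — and the period has length 8.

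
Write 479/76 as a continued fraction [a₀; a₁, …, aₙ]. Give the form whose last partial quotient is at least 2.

479 = 6*76 + 23
76 = 3*23 + 7
23 = 3*7 + 2
7 = 3*2 + 1
2 = 2*1 + 0  (stop)
So 479/76 = [6; 3, 3, 3, 2].

[6; 3, 3, 3, 2]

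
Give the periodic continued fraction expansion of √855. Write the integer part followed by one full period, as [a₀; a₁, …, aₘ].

[29; 4, 6, 4, 58]

a₀ = ⌊√855⌋ = 29.
With m₀=0, d₀=1 and mₖ₊₁ = dₖaₖ − mₖ, dₖ₊₁ = (n − mₖ₊₁²)/dₖ, aₖ₊₁ = ⌊(a₀+mₖ₊₁)/dₖ₊₁⌋:
  k=1: m=29, d=14, a=4
  k=2: m=27, d=9, a=6
  k=3: m=27, d=14, a=4
  k=4: m=29, d=1, a=58
d=1 and a=2a₀=58 at k=4, so the next step gives (m, d) = (29, 14) again — its k=1 value — and the period has length 4.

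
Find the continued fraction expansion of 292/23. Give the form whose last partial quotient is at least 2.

[12; 1, 2, 3, 2]

292 = 12*23 + 16
23 = 1*16 + 7
16 = 2*7 + 2
7 = 3*2 + 1
2 = 2*1 + 0  (stop)
So 292/23 = [12; 1, 2, 3, 2].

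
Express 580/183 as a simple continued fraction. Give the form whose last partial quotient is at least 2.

[3; 5, 1, 9, 3]

580 = 3·183 + 31
183 = 5·31 + 28
31 = 1·28 + 3
28 = 9·3 + 1
3 = 3·1 + 0  (stop)
So 580/183 = [3; 5, 1, 9, 3].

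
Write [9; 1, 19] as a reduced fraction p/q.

Using pₖ = aₖpₖ₋₁ + pₖ₋₂ and qₖ = aₖqₖ₋₁ + qₖ₋₂:
  k=0: a=9, p=9, q=1
  k=1: a=1, p=10, q=1
  k=2: a=19, p=199, q=20

199/20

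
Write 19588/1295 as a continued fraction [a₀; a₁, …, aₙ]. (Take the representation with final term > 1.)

19588 = 15×1295 + 163
1295 = 7×163 + 154
163 = 1×154 + 9
154 = 17×9 + 1
9 = 9×1 + 0  (stop)
So 19588/1295 = [15; 7, 1, 17, 9].

[15; 7, 1, 17, 9]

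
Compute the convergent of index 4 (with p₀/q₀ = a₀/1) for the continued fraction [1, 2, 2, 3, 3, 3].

79/56

Using pₖ = aₖpₖ₋₁ + pₖ₋₂, qₖ = aₖqₖ₋₁ + qₖ₋₂ (with p₋₁=1, p₋₂=0, q₋₁=0, q₋₂=1):
  k=0: a=1, p=1, q=1
  k=1: a=2, p=3, q=2
  k=2: a=2, p=7, q=5
  k=3: a=3, p=24, q=17
  k=4: a=3, p=79, q=56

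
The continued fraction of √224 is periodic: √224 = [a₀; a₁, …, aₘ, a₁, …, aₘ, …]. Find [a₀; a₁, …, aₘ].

[14; 1, 28]

a₀ = ⌊√224⌋ = 14.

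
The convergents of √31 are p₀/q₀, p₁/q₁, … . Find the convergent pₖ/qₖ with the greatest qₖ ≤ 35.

√31 = [5; 1, 1, 3, 5, 3, 1, 1, 10, …] (period length 8).
Convergents:
  p_0/q_0 = 5/1
  p_1/q_1 = 6/1
  p_2/q_2 = 11/2
  p_3/q_3 = 39/7
  p_4/q_4 = 206/37
q_3 = 7 ≤ 35 < 37 = q_4, so the answer is 39/7.

39/7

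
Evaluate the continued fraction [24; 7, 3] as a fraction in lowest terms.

531/22

Fold from the inside: start with 3/1.
  7 + 1/3 = 22/3
  24 + 3/22 = 531/22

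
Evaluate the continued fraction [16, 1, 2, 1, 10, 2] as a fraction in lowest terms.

1507/90

Using pₖ = aₖpₖ₋₁ + pₖ₋₂ and qₖ = aₖqₖ₋₁ + qₖ₋₂:
  k=0: a=16, p=16, q=1
  k=1: a=1, p=17, q=1
  k=2: a=2, p=50, q=3
  k=3: a=1, p=67, q=4
  k=4: a=10, p=720, q=43
  k=5: a=2, p=1507, q=90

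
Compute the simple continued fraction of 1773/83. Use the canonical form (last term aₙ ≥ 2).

[21; 2, 1, 3, 3, 2]

1773 = 21*83 + 30
83 = 2*30 + 23
30 = 1*23 + 7
23 = 3*7 + 2
7 = 3*2 + 1
2 = 2*1 + 0  (stop)
So 1773/83 = [21; 2, 1, 3, 3, 2].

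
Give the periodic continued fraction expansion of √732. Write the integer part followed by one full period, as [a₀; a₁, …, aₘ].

[27; 18, 54]

a₀ = ⌊√732⌋ = 27.
With m₀=0, d₀=1 and mₖ₊₁ = dₖaₖ − mₖ, dₖ₊₁ = (n − mₖ₊₁²)/dₖ, aₖ₊₁ = ⌊(a₀+mₖ₊₁)/dₖ₊₁⌋:
  k=1: m=27, d=3, a=18
  k=2: m=27, d=1, a=54
d=1 and a=2a₀=54 at k=2, so the next step gives (m, d) = (27, 3) again — its k=1 value — and the period has length 2.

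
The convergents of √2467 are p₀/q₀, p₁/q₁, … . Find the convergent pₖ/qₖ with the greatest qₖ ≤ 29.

149/3

√2467 = [49; 1, 2, 49, 2, 1, 98, …] (period length 6).
Convergents:
  p_0/q_0 = 49/1
  p_1/q_1 = 50/1
  p_2/q_2 = 149/3
  p_3/q_3 = 7351/148
q_2 = 3 ≤ 29 < 148 = q_3, so the answer is 149/3.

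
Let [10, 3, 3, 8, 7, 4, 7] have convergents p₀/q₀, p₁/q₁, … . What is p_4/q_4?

6088/591

Using pₖ = aₖpₖ₋₁ + pₖ₋₂, qₖ = aₖqₖ₋₁ + qₖ₋₂ (with p₋₁=1, p₋₂=0, q₋₁=0, q₋₂=1):
  k=0: a=10, p=10, q=1
  k=1: a=3, p=31, q=3
  k=2: a=3, p=103, q=10
  k=3: a=8, p=855, q=83
  k=4: a=7, p=6088, q=591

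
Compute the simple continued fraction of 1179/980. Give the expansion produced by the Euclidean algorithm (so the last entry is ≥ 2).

1179 = 1×980 + 199
980 = 4×199 + 184
199 = 1×184 + 15
184 = 12×15 + 4
15 = 3×4 + 3
4 = 1×3 + 1
3 = 3×1 + 0  (stop)
So 1179/980 = [1; 4, 1, 12, 3, 1, 3].

[1; 4, 1, 12, 3, 1, 3]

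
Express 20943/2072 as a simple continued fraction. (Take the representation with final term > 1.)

20943 = 10·2072 + 223
2072 = 9·223 + 65
223 = 3·65 + 28
65 = 2·28 + 9
28 = 3·9 + 1
9 = 9·1 + 0  (stop)
So 20943/2072 = [10; 9, 3, 2, 3, 9].

[10; 9, 3, 2, 3, 9]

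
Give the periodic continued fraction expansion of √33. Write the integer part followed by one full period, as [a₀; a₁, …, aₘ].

[5; 1, 2, 1, 10]

a₀ = ⌊√33⌋ = 5.
With m₀=0, d₀=1 and mₖ₊₁ = dₖaₖ − mₖ, dₖ₊₁ = (n − mₖ₊₁²)/dₖ, aₖ₊₁ = ⌊(a₀+mₖ₊₁)/dₖ₊₁⌋:
  k=1: m=5, d=8, a=1
  k=2: m=3, d=3, a=2
  k=3: m=3, d=8, a=1
  k=4: m=5, d=1, a=10
d=1 and a=2a₀=10 at k=4, so the next step gives (m, d) = (5, 8) again — its k=1 value — and the period has length 4.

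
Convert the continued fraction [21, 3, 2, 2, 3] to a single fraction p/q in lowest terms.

1235/58

Fold from the inside: start with 3/1.
  2 + 1/3 = 7/3
  2 + 3/7 = 17/7
  3 + 7/17 = 58/17
  21 + 17/58 = 1235/58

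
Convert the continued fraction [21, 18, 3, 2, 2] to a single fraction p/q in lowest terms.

6548/311

Fold from the inside: start with 2/1.
  2 + 1/2 = 5/2
  3 + 2/5 = 17/5
  18 + 5/17 = 311/17
  21 + 17/311 = 6548/311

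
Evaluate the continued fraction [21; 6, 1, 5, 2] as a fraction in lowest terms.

Using pₖ = aₖpₖ₋₁ + pₖ₋₂ and qₖ = aₖqₖ₋₁ + qₖ₋₂:
  k=0: a=21, p=21, q=1
  k=1: a=6, p=127, q=6
  k=2: a=1, p=148, q=7
  k=3: a=5, p=867, q=41
  k=4: a=2, p=1882, q=89

1882/89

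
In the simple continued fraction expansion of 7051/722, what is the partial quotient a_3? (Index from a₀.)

3

7051 = 9·722 + 553   →  a_0 = 9
722 = 1·553 + 169   →  a_1 = 1
553 = 3·169 + 46   →  a_2 = 3
169 = 3·46 + 31   →  a_3 = 3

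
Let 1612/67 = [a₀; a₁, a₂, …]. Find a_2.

1612 = 24·67 + 4   →  a_0 = 24
67 = 16·4 + 3   →  a_1 = 16
4 = 1·3 + 1   →  a_2 = 1

1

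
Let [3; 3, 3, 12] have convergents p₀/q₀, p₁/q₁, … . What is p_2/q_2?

33/10

Using pₖ = aₖpₖ₋₁ + pₖ₋₂, qₖ = aₖqₖ₋₁ + qₖ₋₂ (with p₋₁=1, p₋₂=0, q₋₁=0, q₋₂=1):
  k=0: a=3, p=3, q=1
  k=1: a=3, p=10, q=3
  k=2: a=3, p=33, q=10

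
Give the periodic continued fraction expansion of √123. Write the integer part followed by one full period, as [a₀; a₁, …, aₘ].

a₀ = ⌊√123⌋ = 11.
With m₀=0, d₀=1 and mₖ₊₁ = dₖaₖ − mₖ, dₖ₊₁ = (n − mₖ₊₁²)/dₖ, aₖ₊₁ = ⌊(a₀+mₖ₊₁)/dₖ₊₁⌋:
  k=1: m=11, d=2, a=11
  k=2: m=11, d=1, a=22
d=1 and a=2a₀=22 at k=2, so the next step gives (m, d) = (11, 2) again — its k=1 value — and the period has length 2.

[11; 11, 22]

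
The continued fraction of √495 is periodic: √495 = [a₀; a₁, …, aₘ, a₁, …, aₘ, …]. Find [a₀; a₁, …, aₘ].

a₀ = ⌊√495⌋ = 22.
With m₀=0, d₀=1 and mₖ₊₁ = dₖaₖ − mₖ, dₖ₊₁ = (n − mₖ₊₁²)/dₖ, aₖ₊₁ = ⌊(a₀+mₖ₊₁)/dₖ₊₁⌋:
  k=1: m=22, d=11, a=4
  k=2: m=22, d=1, a=44
d=1 and a=2a₀=44 at k=2, so the next step gives (m, d) = (22, 11) again — its k=1 value — and the period has length 2.

[22; 4, 44]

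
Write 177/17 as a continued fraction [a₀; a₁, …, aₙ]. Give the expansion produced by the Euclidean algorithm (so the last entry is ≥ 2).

177 = 10×17 + 7
17 = 2×7 + 3
7 = 2×3 + 1
3 = 3×1 + 0  (stop)
So 177/17 = [10; 2, 2, 3].

[10; 2, 2, 3]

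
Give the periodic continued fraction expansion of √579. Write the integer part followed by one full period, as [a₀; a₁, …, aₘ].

[24; 16, 48]

a₀ = ⌊√579⌋ = 24.
With m₀=0, d₀=1 and mₖ₊₁ = dₖaₖ − mₖ, dₖ₊₁ = (n − mₖ₊₁²)/dₖ, aₖ₊₁ = ⌊(a₀+mₖ₊₁)/dₖ₊₁⌋:
  k=1: m=24, d=3, a=16
  k=2: m=24, d=1, a=48
d=1 and a=2a₀=48 at k=2, so the next step gives (m, d) = (24, 3) again — its k=1 value — and the period has length 2.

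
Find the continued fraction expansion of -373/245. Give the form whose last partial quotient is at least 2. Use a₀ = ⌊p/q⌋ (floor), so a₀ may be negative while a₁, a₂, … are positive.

[-2; 2, 10, 1, 1, 1, 3]

-373 = -2×245 + 117
245 = 2×117 + 11
117 = 10×11 + 7
11 = 1×7 + 4
7 = 1×4 + 3
4 = 1×3 + 1
3 = 3×1 + 0  (stop)
So -373/245 = [-2; 2, 10, 1, 1, 1, 3].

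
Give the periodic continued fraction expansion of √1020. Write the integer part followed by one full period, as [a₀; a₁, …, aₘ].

[31; 1, 14, 1, 62]

a₀ = ⌊√1020⌋ = 31.
With m₀=0, d₀=1 and mₖ₊₁ = dₖaₖ − mₖ, dₖ₊₁ = (n − mₖ₊₁²)/dₖ, aₖ₊₁ = ⌊(a₀+mₖ₊₁)/dₖ₊₁⌋:
  k=1: m=31, d=59, a=1
  k=2: m=28, d=4, a=14
  k=3: m=28, d=59, a=1
  k=4: m=31, d=1, a=62
d=1 and a=2a₀=62 at k=4, so the next step gives (m, d) = (31, 59) again — its k=1 value — and the period has length 4.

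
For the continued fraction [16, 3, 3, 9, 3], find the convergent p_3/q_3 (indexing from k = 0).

1516/93

Using pₖ = aₖpₖ₋₁ + pₖ₋₂, qₖ = aₖqₖ₋₁ + qₖ₋₂ (with p₋₁=1, p₋₂=0, q₋₁=0, q₋₂=1):
  k=0: a=16, p=16, q=1
  k=1: a=3, p=49, q=3
  k=2: a=3, p=163, q=10
  k=3: a=9, p=1516, q=93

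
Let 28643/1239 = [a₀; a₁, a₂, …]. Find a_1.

28643 = 23·1239 + 146   →  a_0 = 23
1239 = 8·146 + 71   →  a_1 = 8

8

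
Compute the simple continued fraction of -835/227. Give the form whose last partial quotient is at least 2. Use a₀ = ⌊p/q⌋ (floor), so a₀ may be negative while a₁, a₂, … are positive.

[-4; 3, 9, 8]

-835 = -4*227 + 73
227 = 3*73 + 8
73 = 9*8 + 1
8 = 8*1 + 0  (stop)
So -835/227 = [-4; 3, 9, 8].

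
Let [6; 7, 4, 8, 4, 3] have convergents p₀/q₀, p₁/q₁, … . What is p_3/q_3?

Using pₖ = aₖpₖ₋₁ + pₖ₋₂, qₖ = aₖqₖ₋₁ + qₖ₋₂ (with p₋₁=1, p₋₂=0, q₋₁=0, q₋₂=1):
  k=0: a=6, p=6, q=1
  k=1: a=7, p=43, q=7
  k=2: a=4, p=178, q=29
  k=3: a=8, p=1467, q=239

1467/239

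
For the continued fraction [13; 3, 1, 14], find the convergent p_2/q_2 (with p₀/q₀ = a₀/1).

53/4

Using pₖ = aₖpₖ₋₁ + pₖ₋₂, qₖ = aₖqₖ₋₁ + qₖ₋₂ (with p₋₁=1, p₋₂=0, q₋₁=0, q₋₂=1):
  k=0: a=13, p=13, q=1
  k=1: a=3, p=40, q=3
  k=2: a=1, p=53, q=4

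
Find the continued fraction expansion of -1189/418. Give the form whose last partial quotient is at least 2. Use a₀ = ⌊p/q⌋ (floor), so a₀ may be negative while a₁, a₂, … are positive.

-1189 = -3*418 + 65
418 = 6*65 + 28
65 = 2*28 + 9
28 = 3*9 + 1
9 = 9*1 + 0  (stop)
So -1189/418 = [-3; 6, 2, 3, 9].

[-3; 6, 2, 3, 9]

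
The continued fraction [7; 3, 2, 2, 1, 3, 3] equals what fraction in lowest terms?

Using pₖ = aₖpₖ₋₁ + pₖ₋₂ and qₖ = aₖqₖ₋₁ + qₖ₋₂:
  k=0: a=7, p=7, q=1
  k=1: a=3, p=22, q=3
  k=2: a=2, p=51, q=7
  k=3: a=2, p=124, q=17
  k=4: a=1, p=175, q=24
  k=5: a=3, p=649, q=89
  k=6: a=3, p=2122, q=291

2122/291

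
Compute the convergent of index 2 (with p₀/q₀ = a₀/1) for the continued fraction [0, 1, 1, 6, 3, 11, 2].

Using pₖ = aₖpₖ₋₁ + pₖ₋₂, qₖ = aₖqₖ₋₁ + qₖ₋₂ (with p₋₁=1, p₋₂=0, q₋₁=0, q₋₂=1):
  k=0: a=0, p=0, q=1
  k=1: a=1, p=1, q=1
  k=2: a=1, p=1, q=2

1/2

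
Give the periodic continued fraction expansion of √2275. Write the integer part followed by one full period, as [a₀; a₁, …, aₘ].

[47; 1, 2, 3, 2, 1, 94]

a₀ = ⌊√2275⌋ = 47.
With m₀=0, d₀=1 and mₖ₊₁ = dₖaₖ − mₖ, dₖ₊₁ = (n − mₖ₊₁²)/dₖ, aₖ₊₁ = ⌊(a₀+mₖ₊₁)/dₖ₊₁⌋:
  k=1: m=47, d=66, a=1
  k=2: m=19, d=29, a=2
  k=3: m=39, d=26, a=3
  k=4: m=39, d=29, a=2
  k=5: m=19, d=66, a=1
  k=6: m=47, d=1, a=94
d=1 and a=2a₀=94 at k=6, so the next step gives (m, d) = (47, 66) again — its k=1 value — and the period has length 6.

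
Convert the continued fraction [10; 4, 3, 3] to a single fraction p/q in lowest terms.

Using pₖ = aₖpₖ₋₁ + pₖ₋₂ and qₖ = aₖqₖ₋₁ + qₖ₋₂:
  k=0: a=10, p=10, q=1
  k=1: a=4, p=41, q=4
  k=2: a=3, p=133, q=13
  k=3: a=3, p=440, q=43

440/43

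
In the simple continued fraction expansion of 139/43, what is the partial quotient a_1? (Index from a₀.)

4

139 = 3·43 + 10   →  a_0 = 3
43 = 4·10 + 3   →  a_1 = 4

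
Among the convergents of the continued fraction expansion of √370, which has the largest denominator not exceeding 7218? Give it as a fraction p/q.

50339/2617

√370 = [19; 4, 4, 38, …] (period length 3).
Convergents:
  p_0/q_0 = 19/1
  p_1/q_1 = 77/4
  p_2/q_2 = 327/17
  p_3/q_3 = 12503/650
  p_4/q_4 = 50339/2617
  p_5/q_5 = 213859/11118
q_4 = 2617 ≤ 7218 < 11118 = q_5, so the answer is 50339/2617.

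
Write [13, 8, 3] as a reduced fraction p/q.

Fold from the inside: start with 3/1.
  8 + 1/3 = 25/3
  13 + 3/25 = 328/25

328/25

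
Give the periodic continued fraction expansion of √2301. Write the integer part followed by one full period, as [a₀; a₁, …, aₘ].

a₀ = ⌊√2301⌋ = 47.
With m₀=0, d₀=1 and mₖ₊₁ = dₖaₖ − mₖ, dₖ₊₁ = (n − mₖ₊₁²)/dₖ, aₖ₊₁ = ⌊(a₀+mₖ₊₁)/dₖ₊₁⌋:
  k=1: m=47, d=92, a=1
  k=2: m=45, d=3, a=30
  k=3: m=45, d=92, a=1
  k=4: m=47, d=1, a=94
d=1 and a=2a₀=94 at k=4, so the next step gives (m, d) = (47, 92) again — its k=1 value — and the period has length 4.

[47; 1, 30, 1, 94]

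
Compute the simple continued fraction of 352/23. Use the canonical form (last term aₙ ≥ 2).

352 = 15×23 + 7
23 = 3×7 + 2
7 = 3×2 + 1
2 = 2×1 + 0  (stop)
So 352/23 = [15; 3, 3, 2].

[15; 3, 3, 2]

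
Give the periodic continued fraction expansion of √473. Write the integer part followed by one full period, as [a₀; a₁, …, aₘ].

a₀ = ⌊√473⌋ = 21.
With m₀=0, d₀=1 and mₖ₊₁ = dₖaₖ − mₖ, dₖ₊₁ = (n − mₖ₊₁²)/dₖ, aₖ₊₁ = ⌊(a₀+mₖ₊₁)/dₖ₊₁⌋:
  k=1: m=21, d=32, a=1
  k=2: m=11, d=11, a=2
  k=3: m=11, d=32, a=1
  k=4: m=21, d=1, a=42
d=1 and a=2a₀=42 at k=4, so the next step gives (m, d) = (21, 32) again — its k=1 value — and the period has length 4.

[21; 1, 2, 1, 42]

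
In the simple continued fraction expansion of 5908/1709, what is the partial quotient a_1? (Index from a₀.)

5908 = 3·1709 + 781   →  a_0 = 3
1709 = 2·781 + 147   →  a_1 = 2

2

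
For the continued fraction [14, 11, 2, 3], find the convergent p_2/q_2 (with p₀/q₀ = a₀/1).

Using pₖ = aₖpₖ₋₁ + pₖ₋₂, qₖ = aₖqₖ₋₁ + qₖ₋₂ (with p₋₁=1, p₋₂=0, q₋₁=0, q₋₂=1):
  k=0: a=14, p=14, q=1
  k=1: a=11, p=155, q=11
  k=2: a=2, p=324, q=23

324/23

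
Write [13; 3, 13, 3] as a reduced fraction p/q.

1639/123

Fold from the inside: start with 3/1.
  13 + 1/3 = 40/3
  3 + 3/40 = 123/40
  13 + 40/123 = 1639/123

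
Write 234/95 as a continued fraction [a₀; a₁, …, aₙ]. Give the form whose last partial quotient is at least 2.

234 = 2×95 + 44
95 = 2×44 + 7
44 = 6×7 + 2
7 = 3×2 + 1
2 = 2×1 + 0  (stop)
So 234/95 = [2; 2, 6, 3, 2].

[2; 2, 6, 3, 2]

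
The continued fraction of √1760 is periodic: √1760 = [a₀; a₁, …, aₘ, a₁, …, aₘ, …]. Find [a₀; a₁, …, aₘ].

a₀ = ⌊√1760⌋ = 41.
With m₀=0, d₀=1 and mₖ₊₁ = dₖaₖ − mₖ, dₖ₊₁ = (n − mₖ₊₁²)/dₖ, aₖ₊₁ = ⌊(a₀+mₖ₊₁)/dₖ₊₁⌋:
  k=1: m=41, d=79, a=1
  k=2: m=38, d=4, a=19
  k=3: m=38, d=79, a=1
  k=4: m=41, d=1, a=82
d=1 and a=2a₀=82 at k=4, so the next step gives (m, d) = (41, 79) again — its k=1 value — and the period has length 4.

[41; 1, 19, 1, 82]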